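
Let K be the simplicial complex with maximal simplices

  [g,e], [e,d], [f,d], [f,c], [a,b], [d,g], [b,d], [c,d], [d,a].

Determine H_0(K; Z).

H_0 = Z.

Fix the vertex order a < b < c < d < e < f < g and write every simplex with vertices in increasing order. Then dim K = 1 and the simplices of K are:

  0-simplices (7): a, b, c, d, e, f, g
  1-simplices (9): ab, ad, bd, cd, cf, de, df, dg, eg

giving chain groups C_0 ≅ Z^7, C_1 ≅ Z^9.

Boundary ∂_1: C_1 → C_0 sends each edge [p,q] (with p < q) to q − p.
The 7×9 boundary matrix has rank 6 and Smith normal form diag(1,1,1,1,1,1).

Reading off H_k = ker ∂_k / im ∂_{k+1}:

  H_0: rank C_0 − rank ∂_1 = 7 − 6 = 1, and the invariant factors of ∂_1 are all 1, so H_0 ≅ Z.

(K is a triangulation of a wedge of 3 circles.)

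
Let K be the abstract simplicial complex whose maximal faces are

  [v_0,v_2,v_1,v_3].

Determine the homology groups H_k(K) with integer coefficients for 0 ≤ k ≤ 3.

H_0 = Z,  H_1 = 0,  H_2 = 0,  H_3 = 0.

Order the vertices as v_0 < v_1 < v_2 < v_3. Listing each simplex with vertices in this order, K has dimension 3 with simplices:

  0-simplices (4): [v_0], [v_1], [v_2], [v_3]
  1-simplices (6): [v_0,v_1], [v_0,v_2], [v_0,v_3], [v_1,v_2], [v_1,v_3], [v_2,v_3]
  2-simplices (4): [v_0,v_1,v_2], [v_0,v_1,v_3], [v_0,v_2,v_3], [v_1,v_2,v_3]
  3-simplices (1): [v_0,v_1,v_2,v_3]

giving chain groups C_0 ≅ Z^4, C_1 ≅ Z^6, C_2 ≅ Z^4, C_3 ≅ Z^1.

The boundary map ∂_1: C_1 → C_0 sends each edge [p,q] (with p < q) to q − p.
The resulting 4×6 matrix has rank 3, and its Smith normal form has invariant factors (1,1,1).

∂_2: C_2 → C_1 sends each 2-simplex [p,q,r] to [q,r] − [p,r] + [p,q]. For instance
  ∂[v_0,v_1,v_2] = [v_1,v_2] − [v_0,v_2] + [v_0,v_1],
  ∂[v_0,v_1,v_3] = [v_1,v_3] − [v_0,v_3] + [v_0,v_1].
The resulting 6×4 matrix has rank 3, and its Smith normal form has invariant factors (1,1,1).

∂_3: C_3 → C_2 sends each 3-simplex σ to the alternating sum Σ_i (−1)^i (σ with its i-th vertex removed). For instance
  ∂[v_0,v_1,v_2,v_3] = [v_1,v_2,v_3] − [v_0,v_2,v_3] + [v_0,v_1,v_3] − [v_0,v_1,v_2].
The resulting 4×1 matrix has rank 1, and its Smith normal form has invariant factors (1).

Now H_k = ker ∂_k / im ∂_{k+1}, so:

  H_0: rank C_0 − rank ∂_1 = 4 − 3 = 1, and the invariant factors of ∂_1 are all 1, so H_0 = Z.
  H_1: rank ker ∂_1 − rank ∂_2 = (6 − 3) − 3 = 0, and the invariant factors of ∂_2 are all 1, so H_1 = 0.
  H_2: rank ker ∂_2 − rank ∂_3 = (4 − 3) − 1 = 0, and the invariant factors of ∂_3 are all 1, so H_2 = 0.
  H_3: rank ker ∂_3 − rank ∂_4 = (1 − 1) − 0 = 0, and there is no ∂_4, so H_3 = 0.

(K is a triangulation of the 3-simplex.)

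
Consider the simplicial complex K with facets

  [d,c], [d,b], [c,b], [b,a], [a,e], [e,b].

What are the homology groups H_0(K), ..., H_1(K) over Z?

H_0 ≅ Z,  H_1 ≅ Z^2.

K has 5 vertices, 6 edges.
rank ∂_0 = 0, rank ∂_1 = 4 ⇒ b_0 = 5 − 0 − 4 = 1; all invariant factors of ∂_1 are 1 so no torsion. So H_0 ≅ Z.
rank ∂_1 = 4, rank ∂_2 = 0 ⇒ b_1 = 6 − 4 − 0 = 2. So H_1 ≅ Z^2.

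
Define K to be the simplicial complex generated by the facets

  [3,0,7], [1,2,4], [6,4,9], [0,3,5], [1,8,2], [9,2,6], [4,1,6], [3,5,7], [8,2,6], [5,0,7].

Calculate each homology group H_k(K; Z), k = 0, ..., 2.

H_0 ≅ Z^2,  H_1 ≅ Z,  H_2 ≅ Z.

Order the vertices as 0 < 1 < 2 < 3 < 4 < 5 < 6 < 7 < 8 < 9. Listing each simplex with vertices in this order, K has dimension 2 with simplices:

  0-simplices (10): [0], [1], [2], [3], [4], [5], [6], [7], [8], [9]
  1-simplices (18): [0,3], [0,5], [0,7], [1,2], [1,4], [1,6], [1,8], [2,4], [2,6], [2,8], [2,9], [3,5], [3,7], [4,6], [4,9], [5,7], [6,8], [6,9]
  2-simplices (10): [0,3,5], [0,3,7], [0,5,7], [1,2,4], [1,2,8], [1,4,6], [2,6,8], [2,6,9], [3,5,7], [4,6,9]

giving chain groups C_0 ≅ Z^10, C_1 ≅ Z^18, C_2 ≅ Z^10.

The boundary map ∂_1: C_1 → C_0 maps an edge to its endpoints' difference, ∂[p,q] = q − p. For instance
  ∂[2,6] = [6] − [2].
As a 10×18 matrix over Z this has rank 8, with invariant factors (1,1,1,1,1,1,1,1).

∂_2: C_2 → C_1 acts by ∂[p,q,r] = [q,r] − [p,r] + [p,q]. For instance
  ∂[0,5,7] = [5,7] − [0,7] + [0,5],
  ∂[1,4,6] = [4,6] − [1,6] + [1,4].
The 18×10 boundary matrix has rank 9 and Smith normal form diag(1,1,1,1,1,1,1,1,1).

Now H_k = ker ∂_k / im ∂_{k+1}, so:

  H_0: rank C_0 − rank ∂_1 = 10 − 8 = 2, and the invariant factors of ∂_1 are all 1, so H_0 = Z^2.
  H_1: rank ker ∂_1 − rank ∂_2 = (18 − 8) − 9 = 1, and the invariant factors of ∂_2 are all 1, so H_1 = Z.
  H_2: rank ker ∂_2 − rank ∂_3 = (10 − 9) − 0 = 1, and there is no ∂_3, so H_2 = Z.

As a check, the Euler characteristic is 10 − 18 + 10 = 2, which agrees with 2 − 1 + 1 = 2.
(K is a triangulation of the disjoint union of the cylinder S^1 x I and the 2-sphere S^2.)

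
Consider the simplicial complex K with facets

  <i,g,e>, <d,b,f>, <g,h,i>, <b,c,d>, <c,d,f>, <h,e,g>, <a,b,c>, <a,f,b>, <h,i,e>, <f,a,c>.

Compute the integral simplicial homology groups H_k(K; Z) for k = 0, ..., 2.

Take the total order a < b < c < d < e < f < g < h < i on the vertex set. Then K (dimension 2) consists of the simplices:

  0-simplices (9): a, b, c, d, e, f, g, h, i
  1-simplices (15): ab, ac, af, bc, bd, bf, cd, cf, df, eg, eh, ei, gh, gi, hi
  2-simplices (10): abc, abf, acf, bcd, bdf, cdf, egh, egi, ehi, ghi

Hence C_0 ≅ Z^9, C_1 ≅ Z^15, C_2 ≅ Z^10.

Boundary ∂_1: C_1 → C_0 maps an edge to its endpoints' difference, ∂[p,q] = q − p. For instance
  ∂df = f − d.
The 9×15 boundary matrix has rank 7 and Smith normal form diag(1,1,1,1,1,1,1).

∂_2: C_2 → C_1 sends each 2-simplex [p,q,r] to [q,r] − [p,r] + [p,q]. For instance
  ∂acf = cf − af + ac,
  ∂abf = bf − af + ab.
The resulting 15×10 matrix has rank 8, and its Smith normal form has invariant factors (1,1,1,1,1,1,1,1).

Now H_k = ker ∂_k / im ∂_{k+1}, so:

  H_0: rank C_0 − rank ∂_1 = 9 − 7 = 2, and the invariant factors of ∂_1 are all 1, so H_0 ≅ Z^2.
  H_1: rank ker ∂_1 − rank ∂_2 = (15 − 7) − 8 = 0, and the invariant factors of ∂_2 are all 1, so H_1 ≅ 0.
  H_2: rank ker ∂_2 − rank ∂_3 = (10 − 8) − 0 = 2, and there is no ∂_3, so H_2 ≅ Z^2.

H_0 ≅ Z^2,  H_1 = 0,  H_2 ≅ Z^2.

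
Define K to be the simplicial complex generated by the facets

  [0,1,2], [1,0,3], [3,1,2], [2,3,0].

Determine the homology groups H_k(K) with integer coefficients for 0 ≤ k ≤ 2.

K has 4 vertices, 6 edges, 4 triangles.
rank ∂_0 = 0, rank ∂_1 = 3 ⇒ b_0 = 4 − 0 − 3 = 1; all invariant factors of ∂_1 are 1 so no torsion. So H_0 = Z.
rank ∂_1 = 3, rank ∂_2 = 3 ⇒ b_1 = 6 − 3 − 3 = 0; all invariant factors of ∂_2 are 1 so no torsion. So H_1 = 0.
rank ∂_2 = 3, rank ∂_3 = 0 ⇒ b_2 = 4 − 3 − 0 = 1. So H_2 = Z.

H_0 ≅ Z,  H_1 = 0,  H_2 ≅ Z.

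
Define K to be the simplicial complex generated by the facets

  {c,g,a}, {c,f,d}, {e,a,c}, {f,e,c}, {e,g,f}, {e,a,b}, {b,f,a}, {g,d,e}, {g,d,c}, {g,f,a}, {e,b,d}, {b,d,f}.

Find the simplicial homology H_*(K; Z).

We work with the vertex ordering a < b < c < d < e < f < g. The simplices of K, each written with vertices in increasing order, are:

  0-simplices (7): a, b, c, d, e, f, g
  1-simplices (18): ab, ac, ae, af, ag, bd, be, bf, cd, ce, cf, cg, de, df, dg, ef, eg, fg
  2-simplices (12): abe, abf, ace, acg, afg, bde, bdf, cdf, cdg, cef, deg, efg

Hence C_0 ≅ Z^7, C_1 ≅ Z^18, C_2 ≅ Z^12.

Boundary ∂_1: C_1 → C_0 sends each edge [p,q] (with p < q) to q − p.
This gives a 7×18 integer matrix of rank 6; reducing to Smith normal form yields diagonal entries (1,1,1,1,1,1).

Boundary ∂_2: C_2 → C_1 maps a triangle to the signed sum of its edges. For instance
  ∂efg = fg − eg + ef,
  ∂bdf = df − bf + bd.
This gives a 18×12 integer matrix of rank 12; reducing to Smith normal form yields diagonal entries (1,1,1,1,1,1,1,1,1,1,1,2).

Reading off H_k = ker ∂_k / im ∂_{k+1}:

  H_0: rank C_0 − rank ∂_1 = 7 − 6 = 1, and the invariant factors of ∂_1 are all 1, so H_0 = Z.
  H_1: rank ker ∂_1 − rank ∂_2 = (18 − 6) − 12 = 0, and ∂_2 has invariant factor 2 > 1, so H_1 = Z/2.
  H_2: rank ker ∂_2 − rank ∂_3 = (12 − 12) − 0 = 0, and there is no ∂_3, so H_2 = 0.

H_0 ≅ Z,  H_1 ≅ Z/2,  H_2 = 0.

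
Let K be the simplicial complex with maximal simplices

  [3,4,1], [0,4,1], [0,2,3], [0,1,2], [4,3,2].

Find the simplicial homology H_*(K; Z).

H_0 = Z,  H_1 = Z,  H_2 = 0.

Fix the vertex order 0 < 1 < 2 < 3 < 4 and write every simplex with vertices in increasing order. Then dim K = 2 and the simplices of K are:

  0-simplices (5): [0], [1], [2], [3], [4]
  1-simplices (10): [0,1], [0,2], [0,3], [0,4], [1,2], [1,3], [1,4], [2,3], [2,4], [3,4]
  2-simplices (5): [0,1,2], [0,1,4], [0,2,3], [1,3,4], [2,3,4]

giving chain groups C_0 ≅ Z^5, C_1 ≅ Z^10, C_2 ≅ Z^5.

Boundary ∂_1: C_1 → C_0 maps an edge to its endpoints' difference, ∂[p,q] = q − p. For instance
  ∂[0,4] = [4] − [0].
As a 5×10 matrix over Z this has rank 4, with invariant factors (1,1,1,1).

Boundary ∂_2: C_2 → C_1 maps a triangle to the signed sum of its edges. For instance
  ∂[2,3,4] = [3,4] − [2,4] + [2,3],
  ∂[1,3,4] = [3,4] − [1,4] + [1,3].
This gives a 10×5 integer matrix of rank 5; reducing to Smith normal form yields diagonal entries (1,1,1,1,1).

Computing H_k = (kernel of ∂_k) / (image of ∂_{k+1}):

  H_0: rank C_0 − rank ∂_1 = 5 − 4 = 1, and the invariant factors of ∂_1 are all 1, so H_0 ≅ Z.
  H_1: rank ker ∂_1 − rank ∂_2 = (10 − 4) − 5 = 1, and the invariant factors of ∂_2 are all 1, so H_1 ≅ Z.
  H_2: rank ker ∂_2 − rank ∂_3 = (5 − 5) − 0 = 0, and there is no ∂_3, so H_2 ≅ 0.

As a check, the Euler characteristic is 5 − 10 + 5 = 0, which agrees with 1 − 1 + 0 = 0.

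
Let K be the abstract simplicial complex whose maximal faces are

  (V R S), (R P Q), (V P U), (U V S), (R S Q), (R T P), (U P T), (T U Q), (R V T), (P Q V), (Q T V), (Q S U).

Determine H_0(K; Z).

H_0 = Z.

Take the total order P < Q < R < S < T < U < V on the vertex set. Then K (dimension 2) consists of the simplices:

  0-simplices (7): P, Q, R, S, T, U, V
  1-simplices (18): PQ, PR, PT, PU, PV, QR, QS, QT, QU, QV, RS, RT, RV, SU, SV, TU, TV, UV
  2-simplices (12): PQR, PQV, PRT, PTU, PUV, QRS, QSU, QTU, QTV, RSV, RTV, SUV

Hence C_0 ≅ Z^7, C_1 ≅ Z^18, C_2 ≅ Z^12.

∂_1: C_1 → C_0 is given by ∂[p,q] = [q] − [p].
The 7×18 boundary matrix has rank 6 and Smith normal form diag(1,1,1,1,1,1).

∂_2: C_2 → C_1 acts by ∂[p,q,r] = [q,r] − [p,r] + [p,q]. For instance
  ∂PQV = QV − PV + PQ,
  ∂QRS = RS − QS + QR.
This gives a 18×12 integer matrix of rank 12; reducing to Smith normal form yields diagonal entries (1,1,1,1,1,1,1,1,1,1,1,2).

Computing H_k = (kernel of ∂_k) / (image of ∂_{k+1}):

  H_0: rank C_0 − rank ∂_1 = 7 − 6 = 1, and the invariant factors of ∂_1 are all 1, so H_0 ≅ Z.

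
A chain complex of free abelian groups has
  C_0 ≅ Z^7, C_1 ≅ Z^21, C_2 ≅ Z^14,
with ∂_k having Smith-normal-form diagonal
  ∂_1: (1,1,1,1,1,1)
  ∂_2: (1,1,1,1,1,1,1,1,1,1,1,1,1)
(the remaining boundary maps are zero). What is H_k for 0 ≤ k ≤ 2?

H_0 ≅ Z,  H_1 ≅ Z^2,  H_2 ≅ Z.

H_0: b_0 = 7 − 0 − 6 = 1; torsion from ∂_1 factors > 1: none. So H_0 ≅ Z.
H_1: b_1 = 21 − 6 − 13 = 2; torsion from ∂_2 factors > 1: none. So H_1 ≅ Z^2.
H_2: b_2 = 14 − 13 − 0 = 1; torsion from ∂_3 factors > 1: none. So H_2 ≅ Z.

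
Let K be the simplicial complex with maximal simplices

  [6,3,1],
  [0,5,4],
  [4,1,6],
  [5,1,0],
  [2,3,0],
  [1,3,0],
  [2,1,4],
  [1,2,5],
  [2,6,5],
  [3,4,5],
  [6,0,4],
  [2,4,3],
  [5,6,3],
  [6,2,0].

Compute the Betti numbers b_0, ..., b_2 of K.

b_0 = 1, b_1 = 2, b_2 = 1.

Take the total order 0 < 1 < 2 < 3 < 4 < 5 < 6 on the vertex set. Then K (dimension 2) consists of the simplices:

  0-simplices (7): [0], [1], [2], [3], [4], [5], [6]
  1-simplices (21): [0,1], [0,2], [0,3], [0,4], [0,5], [0,6], [1,2], [1,3], [1,4], [1,5], [1,6], [2,3], [2,4], [2,5], [2,6], [3,4], [3,5], [3,6], [4,5], [4,6], [5,6]
  2-simplices (14): [0,1,3], [0,1,5], [0,2,3], [0,2,6], [0,4,5], [0,4,6], [1,2,4], [1,2,5], [1,3,6], [1,4,6], [2,3,4], [2,5,6], [3,4,5], [3,5,6]

giving chain groups C_0 ≅ Z^7, C_1 ≅ Z^21, C_2 ≅ Z^14.

∂_1: C_1 → C_0 maps an edge to its endpoints' difference, ∂[p,q] = q − p.
The 7×21 boundary matrix has rank 6 and Smith normal form diag(1,1,1,1,1,1).

∂_2: C_2 → C_1 sends each 2-simplex [p,q,r] to [q,r] − [p,r] + [p,q]. For instance
  ∂[1,4,6] = [4,6] − [1,6] + [1,4],
  ∂[3,4,5] = [4,5] − [3,5] + [3,4].
The 21×14 boundary matrix has rank 13 and Smith normal form diag(1,1,1,1,1,1,1,1,1,1,1,1,1).

From H_k ≅ ker(∂_k) / im(∂_{k+1}) we obtain:

  H_0: rank C_0 − rank ∂_1 = 7 − 6 = 1, and the invariant factors of ∂_1 are all 1, so H_0 ≅ Z.
  H_1: rank ker ∂_1 − rank ∂_2 = (21 − 6) − 13 = 2, and the invariant factors of ∂_2 are all 1, so H_1 ≅ Z^2.
  H_2: rank ker ∂_2 − rank ∂_3 = (14 − 13) − 0 = 1, and there is no ∂_3, so H_2 ≅ Z.

(K is a triangulation of the torus T^2.)

Hence the Betti numbers are b_0 = 1, b_1 = 2, b_2 = 1.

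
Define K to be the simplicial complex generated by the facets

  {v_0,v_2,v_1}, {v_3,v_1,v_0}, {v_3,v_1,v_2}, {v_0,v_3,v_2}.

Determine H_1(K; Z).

We work with the vertex ordering v_0 < v_1 < v_2 < v_3. The simplices of K, each written with vertices in increasing order, are:

  0-simplices (4): [v_0], [v_1], [v_2], [v_3]
  1-simplices (6): [v_0,v_1], [v_0,v_2], [v_0,v_3], [v_1,v_2], [v_1,v_3], [v_2,v_3]
  2-simplices (4): [v_0,v_1,v_2], [v_0,v_1,v_3], [v_0,v_2,v_3], [v_1,v_2,v_3]

giving chain groups C_0 ≅ Z^4, C_1 ≅ Z^6, C_2 ≅ Z^4.

The boundary map ∂_1: C_1 → C_0 sends each edge [p,q] (with p < q) to q − p.
This gives a 4×6 integer matrix of rank 3; reducing to Smith normal form yields diagonal entries (1,1,1).

The boundary map ∂_2: C_2 → C_1 acts by ∂[p,q,r] = [q,r] − [p,r] + [p,q]. For instance
  ∂[v_0,v_2,v_3] = [v_2,v_3] − [v_0,v_3] + [v_0,v_2],
  ∂[v_0,v_1,v_2] = [v_1,v_2] − [v_0,v_2] + [v_0,v_1].
The resulting 6×4 matrix has rank 3, and its Smith normal form has invariant factors (1,1,1).

Computing H_k = (kernel of ∂_k) / (image of ∂_{k+1}):

  H_1: rank ker ∂_1 − rank ∂_2 = (6 − 3) − 3 = 0, and the invariant factors of ∂_2 are all 1, so H_1 = 0.

H_1 = 0.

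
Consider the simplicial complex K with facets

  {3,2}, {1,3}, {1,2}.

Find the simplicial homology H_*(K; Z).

H_0 ≅ Z,  H_1 ≅ Z.

Fix the vertex order 1 < 2 < 3 and write every simplex with vertices in increasing order. Then dim K = 1 and the simplices of K are:

  0-simplices (3): [1], [2], [3]
  1-simplices (3): [1,2], [1,3], [2,3]

giving chain groups C_0 ≅ Z^3, C_1 ≅ Z^3.

The boundary map ∂_1: C_1 → C_0 maps an edge to its endpoints' difference, ∂[p,q] = q − p.
As a 3×3 matrix over Z this has rank 2, with invariant factors (1,1).

From H_k ≅ ker(∂_k) / im(∂_{k+1}) we obtain:

  H_0: rank C_0 − rank ∂_1 = 3 − 2 = 1, and the invariant factors of ∂_1 are all 1, so H_0 = Z.
  H_1: rank ker ∂_1 − rank ∂_2 = (3 − 2) − 0 = 1, and there is no ∂_2, so H_1 = Z.

(K is a triangulation of the circle S^1.)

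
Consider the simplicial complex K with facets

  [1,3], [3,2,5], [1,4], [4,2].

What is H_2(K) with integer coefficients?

H_2 ≅ 0.

Fix the vertex order 1 < 2 < 3 < 4 < 5 and write every simplex with vertices in increasing order. Then dim K = 2 and the simplices of K are:

  0-simplices (5): [1], [2], [3], [4], [5]
  1-simplices (6): [1,3], [1,4], [2,3], [2,4], [2,5], [3,5]
  2-simplices (1): [2,3,5]

so the chain groups are C_0 ≅ Z^5, C_1 ≅ Z^6, C_2 ≅ Z^1.

The boundary map ∂_1: C_1 → C_0 sends each edge [p,q] (with p < q) to q − p. For instance
  ∂[2,3] = [3] − [2].
This gives a 5×6 integer matrix of rank 4; reducing to Smith normal form yields diagonal entries (1,1,1,1).

∂_2: C_2 → C_1 sends each 2-simplex [p,q,r] to [q,r] − [p,r] + [p,q]. For instance
  ∂[2,3,5] = [3,5] − [2,5] + [2,3].
As a 6×1 matrix over Z this has rank 1, with invariant factors (1).

Reading off H_k = ker ∂_k / im ∂_{k+1}:

  H_2: rank ker ∂_2 − rank ∂_3 = (1 − 1) − 0 = 0, and there is no ∂_3, so H_2 ≅ 0.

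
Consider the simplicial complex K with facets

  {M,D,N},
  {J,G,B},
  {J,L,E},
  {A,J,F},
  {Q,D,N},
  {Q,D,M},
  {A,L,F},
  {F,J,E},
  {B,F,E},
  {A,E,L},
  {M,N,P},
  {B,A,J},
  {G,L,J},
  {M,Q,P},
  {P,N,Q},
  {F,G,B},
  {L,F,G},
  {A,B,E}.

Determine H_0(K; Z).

We work with the vertex ordering A < B < D < E < F < G < J < L < M < N < P < Q. The simplices of K, each written with vertices in increasing order, are:

  0-simplices (12): A, B, D, E, F, G, J, L, M, N, P, Q
  1-simplices (27): AB, AE, AF, AJ, AL, BE, BF, BG, BJ, DM, DN, DQ, EF, EJ, EL, FG, FJ, FL, GJ, GL, JL, MN, MP, MQ, NP, NQ, PQ
  2-simplices (18): ABE, ABJ, AEL, AFJ, AFL, BEF, BFG, BGJ, DMN, DMQ, DNQ, EFJ, EJL, FGL, GJL, MNP, MPQ, NPQ

giving chain groups C_0 ≅ Z^12, C_1 ≅ Z^27, C_2 ≅ Z^18.

Boundary ∂_1: C_1 → C_0 maps an edge to its endpoints' difference, ∂[p,q] = q − p. For instance
  ∂FJ = J − F.
As a 12×27 matrix over Z this has rank 10, with invariant factors (1,1,1,1,1,1,1,1,1,1).

∂_2: C_2 → C_1 acts by ∂[p,q,r] = [q,r] − [p,r] + [p,q]. For instance
  ∂ABJ = BJ − AJ + AB,
  ∂GJL = JL − GL + GJ.
This gives a 27×18 integer matrix of rank 17; reducing to Smith normal form yields diagonal entries (1,1,1,1,1,1,1,1,1,1,1,1,1,1,1,1,2).

Reading off H_k = ker ∂_k / im ∂_{k+1}:

  H_0: rank C_0 − rank ∂_1 = 12 − 10 = 2, and the invariant factors of ∂_1 are all 1, so H_0 ≅ Z^2.

(K is a triangulation of the disjoint union of the 2-sphere S^2 and the real projective plane RP^2.)

H_0 ≅ Z^2.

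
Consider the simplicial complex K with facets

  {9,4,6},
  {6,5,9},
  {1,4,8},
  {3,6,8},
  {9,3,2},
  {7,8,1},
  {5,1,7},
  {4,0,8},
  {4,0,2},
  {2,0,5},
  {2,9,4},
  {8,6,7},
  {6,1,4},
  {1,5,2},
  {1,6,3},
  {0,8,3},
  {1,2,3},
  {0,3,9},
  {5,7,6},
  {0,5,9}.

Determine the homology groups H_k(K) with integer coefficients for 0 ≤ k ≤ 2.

K has 10 vertices, 30 edges, 20 triangles.
rank ∂_0 = 0, rank ∂_1 = 9 ⇒ b_0 = 10 − 0 − 9 = 1; all invariant factors of ∂_1 are 1 so no torsion. So H_0 = Z.
rank ∂_1 = 9, rank ∂_2 = 20 ⇒ b_1 = 30 − 9 − 20 = 1; ∂_2 has invariant factor(s) [2] giving torsion. So H_1 = Z ⊕ Z_2.
rank ∂_2 = 20, rank ∂_3 = 0 ⇒ b_2 = 20 − 20 − 0 = 0. So H_2 = 0.

H_0 ≅ Z,  H_1 ≅ Z ⊕ Z_2,  H_2 = 0.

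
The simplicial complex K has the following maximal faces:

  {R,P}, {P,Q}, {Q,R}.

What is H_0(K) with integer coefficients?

Order the vertices as P < Q < R. Listing each simplex with vertices in this order, K has dimension 1 with simplices:

  0-simplices (3): P, Q, R
  1-simplices (3): PQ, PR, QR

Hence C_0 ≅ Z^3, C_1 ≅ Z^3.

Boundary ∂_1: C_1 → C_0 maps an edge to its endpoints' difference, ∂[p,q] = q − p. For instance
  ∂PR = R − P.
The 3×3 boundary matrix has rank 2 and Smith normal form diag(1,1).

From H_k ≅ ker(∂_k) / im(∂_{k+1}) we obtain:

  H_0: rank C_0 − rank ∂_1 = 3 − 2 = 1, and the invariant factors of ∂_1 are all 1, so H_0 = Z.

H_0 = Z.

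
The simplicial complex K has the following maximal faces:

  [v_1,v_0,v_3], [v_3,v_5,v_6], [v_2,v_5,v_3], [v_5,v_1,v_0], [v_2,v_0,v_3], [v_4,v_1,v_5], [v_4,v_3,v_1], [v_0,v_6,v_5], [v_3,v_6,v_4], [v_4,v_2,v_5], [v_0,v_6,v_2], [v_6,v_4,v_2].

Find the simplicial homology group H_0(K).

H_0 ≅ Z.

We work with the vertex ordering v_0 < v_1 < v_2 < v_3 < v_4 < v_5 < v_6. The simplices of K, each written with vertices in increasing order, are:

  0-simplices (7): [v_0], [v_1], [v_2], [v_3], [v_4], [v_5], [v_6]
  1-simplices (18): (18 of them)
  2-simplices (12): (12 of them)

Hence C_0 ≅ Z^7, C_1 ≅ Z^18, C_2 ≅ Z^12.

∂_1: C_1 → C_0 maps an edge to its endpoints' difference, ∂[p,q] = q − p.
This gives a 7×18 integer matrix of rank 6; reducing to Smith normal form yields diagonal entries (1,1,1,1,1,1).

Boundary ∂_2: C_2 → C_1 maps a triangle to the signed sum of its edges. For instance
  ∂[v_1,v_4,v_5] = [v_4,v_5] − [v_1,v_5] + [v_1,v_4],
  ∂[v_2,v_4,v_6] = [v_4,v_6] − [v_2,v_6] + [v_2,v_4].
The 18×12 boundary matrix has rank 12 and Smith normal form diag(1,1,1,1,1,1,1,1,1,1,1,2).

From H_k ≅ ker(∂_k) / im(∂_{k+1}) we obtain:

  H_0: rank C_0 − rank ∂_1 = 7 − 6 = 1, and the invariant factors of ∂_1 are all 1, so H_0 ≅ Z.

(K is a triangulation of the real projective plane RP^2.)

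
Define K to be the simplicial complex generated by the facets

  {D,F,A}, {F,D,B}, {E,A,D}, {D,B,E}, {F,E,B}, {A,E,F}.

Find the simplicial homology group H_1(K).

H_1 ≅ 0.

Take the total order A < B < D < E < F on the vertex set. Then K (dimension 2) consists of the simplices:

  0-simplices (5): A, B, D, E, F
  1-simplices (9): AD, AE, AF, BD, BE, BF, DE, DF, EF
  2-simplices (6): ADE, ADF, AEF, BDE, BDF, BEF

so the chain groups are C_0 ≅ Z^5, C_1 ≅ Z^9, C_2 ≅ Z^6.

∂_1: C_1 → C_0 maps an edge to its endpoints' difference, ∂[p,q] = q − p. For instance
  ∂BE = E − B.
The resulting 5×9 matrix has rank 4, and its Smith normal form has invariant factors (1,1,1,1).

Boundary ∂_2: C_2 → C_1 sends each 2-simplex [p,q,r] to [q,r] − [p,r] + [p,q]. For instance
  ∂BEF = EF − BF + BE,
  ∂AEF = EF − AF + AE.
This gives a 9×6 integer matrix of rank 5; reducing to Smith normal form yields diagonal entries (1,1,1,1,1).

Reading off H_k = ker ∂_k / im ∂_{k+1}:

  H_1: rank ker ∂_1 − rank ∂_2 = (9 − 4) − 5 = 0, and the invariant factors of ∂_2 are all 1, so H_1 ≅ 0.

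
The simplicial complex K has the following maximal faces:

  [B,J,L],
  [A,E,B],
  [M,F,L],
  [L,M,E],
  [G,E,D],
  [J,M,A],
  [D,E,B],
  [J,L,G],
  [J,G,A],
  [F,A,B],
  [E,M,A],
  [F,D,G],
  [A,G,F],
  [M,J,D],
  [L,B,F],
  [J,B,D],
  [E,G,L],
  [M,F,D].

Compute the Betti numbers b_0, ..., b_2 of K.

b_0 = 1, b_1 = 2, b_2 = 1.

Order the vertices as A < B < D < E < F < G < J < L < M. Listing each simplex with vertices in this order, K has dimension 2 with simplices:

  0-simplices (9): A, B, D, E, F, G, J, L, M
  1-simplices (27): AB, AE, AF, AG, AJ, AM, BD, BE, BF, BJ, BL, DE, DF, DG, DJ, DM, EG, EL, EM, FG, FL, FM, GJ, GL, JL, JM, LM
  2-simplices (18): ABE, ABF, AEM, AFG, AGJ, AJM, BDE, BDJ, BFL, BJL, DEG, DFG, DFM, DJM, EGL, ELM, FLM, GJL

so the chain groups are C_0 ≅ Z^9, C_1 ≅ Z^27, C_2 ≅ Z^18.

Boundary ∂_1: C_1 → C_0 is given by ∂[p,q] = [q] − [p]. For instance
  ∂FG = G − F.
This gives a 9×27 integer matrix of rank 8; reducing to Smith normal form yields diagonal entries (1,1,1,1,1,1,1,1).

∂_2: C_2 → C_1 maps a triangle to the signed sum of its edges. For instance
  ∂GJL = JL − GL + GJ,
  ∂DFM = FM − DM + DF.
The resulting 27×18 matrix has rank 17, and its Smith normal form has invariant factors (1,1,1,1,1,1,1,1,1,1,1,1,1,1,1,1,1).

Now H_k = ker ∂_k / im ∂_{k+1}, so:

  H_0: rank C_0 − rank ∂_1 = 9 − 8 = 1, and the invariant factors of ∂_1 are all 1, so H_0 ≅ Z.
  H_1: rank ker ∂_1 − rank ∂_2 = (27 − 8) − 17 = 2, and the invariant factors of ∂_2 are all 1, so H_1 ≅ Z^2.
  H_2: rank ker ∂_2 − rank ∂_3 = (18 − 17) − 0 = 1, and there is no ∂_3, so H_2 ≅ Z.

(K is a triangulation of the torus T^2.)

Hence the Betti numbers are b_0 = 1, b_1 = 2, b_2 = 1.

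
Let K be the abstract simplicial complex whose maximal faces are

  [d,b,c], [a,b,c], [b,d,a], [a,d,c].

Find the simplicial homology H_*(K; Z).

H_0 = Z,  H_1 = 0,  H_2 = Z.

Take the total order a < b < c < d on the vertex set. Then K (dimension 2) consists of the simplices:

  0-simplices (4): a, b, c, d
  1-simplices (6): ab, ac, ad, bc, bd, cd
  2-simplices (4): abc, abd, acd, bcd

so the chain groups are C_0 ≅ Z^4, C_1 ≅ Z^6, C_2 ≅ Z^4.

∂_1: C_1 → C_0 is given by ∂[p,q] = [q] − [p].
The 4×6 boundary matrix has rank 3 and Smith normal form diag(1,1,1).

Boundary ∂_2: C_2 → C_1 maps a triangle to the signed sum of its edges. For instance
  ∂abc = bc − ac + ab,
  ∂bcd = cd − bd + bc.
As a 6×4 matrix over Z this has rank 3, with invariant factors (1,1,1).

From H_k ≅ ker(∂_k) / im(∂_{k+1}) we obtain:

  H_0: rank C_0 − rank ∂_1 = 4 − 3 = 1, and the invariant factors of ∂_1 are all 1, so H_0 = Z.
  H_1: rank ker ∂_1 − rank ∂_2 = (6 − 3) − 3 = 0, and the invariant factors of ∂_2 are all 1, so H_1 = 0.
  H_2: rank ker ∂_2 − rank ∂_3 = (4 − 3) − 0 = 1, and there is no ∂_3, so H_2 = Z.

As a check, the Euler characteristic is 4 − 6 + 4 = 2, which agrees with 1 − 0 + 1 = 2.
(K is a triangulation of the 2-sphere S^2.)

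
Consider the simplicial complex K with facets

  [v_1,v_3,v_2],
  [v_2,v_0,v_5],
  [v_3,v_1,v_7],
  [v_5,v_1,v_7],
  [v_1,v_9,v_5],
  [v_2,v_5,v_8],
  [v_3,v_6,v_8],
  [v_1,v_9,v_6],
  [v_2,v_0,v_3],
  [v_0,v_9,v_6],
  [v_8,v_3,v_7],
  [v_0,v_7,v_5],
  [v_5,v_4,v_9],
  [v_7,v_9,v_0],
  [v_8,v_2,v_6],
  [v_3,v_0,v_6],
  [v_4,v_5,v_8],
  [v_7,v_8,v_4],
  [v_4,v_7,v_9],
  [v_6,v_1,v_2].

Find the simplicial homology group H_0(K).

K has 10 vertices, 30 edges, 20 triangles.
rank ∂_0 = 0, rank ∂_1 = 9 ⇒ b_0 = 10 − 0 − 9 = 1; all invariant factors of ∂_1 are 1 so no torsion. So H_0 = Z.

H_0 ≅ Z.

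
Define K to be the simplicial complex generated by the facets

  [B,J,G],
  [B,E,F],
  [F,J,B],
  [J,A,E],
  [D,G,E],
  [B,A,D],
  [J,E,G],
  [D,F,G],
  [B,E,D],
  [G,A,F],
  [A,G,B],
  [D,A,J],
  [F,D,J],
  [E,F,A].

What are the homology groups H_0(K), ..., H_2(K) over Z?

We work with the vertex ordering A < B < D < E < F < G < J. The simplices of K, each written with vertices in increasing order, are:

  0-simplices (7): A, B, D, E, F, G, J
  1-simplices (21): AB, AD, AE, AF, AG, AJ, BD, BE, BF, BG, BJ, DE, DF, DG, DJ, EF, EG, EJ, FG, FJ, GJ
  2-simplices (14): ABD, ABG, ADJ, AEF, AEJ, AFG, BDE, BEF, BFJ, BGJ, DEG, DFG, DFJ, EGJ

so the chain groups are C_0 ≅ Z^7, C_1 ≅ Z^21, C_2 ≅ Z^14.

Boundary ∂_1: C_1 → C_0 is given by ∂[p,q] = [q] − [p].
The resulting 7×21 matrix has rank 6, and its Smith normal form has invariant factors (1,1,1,1,1,1).

Boundary ∂_2: C_2 → C_1 sends each 2-simplex [p,q,r] to [q,r] − [p,r] + [p,q]. For instance
  ∂EGJ = GJ − EJ + EG,
  ∂DFG = FG − DG + DF.
This gives a 21×14 integer matrix of rank 13; reducing to Smith normal form yields diagonal entries (1,1,1,1,1,1,1,1,1,1,1,1,1).

Reading off H_k = ker ∂_k / im ∂_{k+1}:

  H_0: rank C_0 − rank ∂_1 = 7 − 6 = 1, and the invariant factors of ∂_1 are all 1, so H_0 = Z.
  H_1: rank ker ∂_1 − rank ∂_2 = (21 − 6) − 13 = 2, and the invariant factors of ∂_2 are all 1, so H_1 = Z^2.
  H_2: rank ker ∂_2 − rank ∂_3 = (14 − 13) − 0 = 1, and there is no ∂_3, so H_2 = Z.

As a check, the Euler characteristic is 7 − 21 + 14 = 0, which agrees with 1 − 2 + 1 = 0.
(K is a triangulation of the torus T^2.)

H_0 = Z,  H_1 = Z^2,  H_2 = Z.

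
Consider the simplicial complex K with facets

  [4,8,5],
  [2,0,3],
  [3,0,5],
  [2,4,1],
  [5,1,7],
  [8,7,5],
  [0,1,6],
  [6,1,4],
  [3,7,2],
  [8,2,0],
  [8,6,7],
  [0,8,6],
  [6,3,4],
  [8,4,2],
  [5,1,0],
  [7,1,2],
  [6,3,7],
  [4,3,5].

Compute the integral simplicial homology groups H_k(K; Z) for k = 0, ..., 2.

Order the vertices as 0 < 1 < 2 < 3 < 4 < 5 < 6 < 7 < 8. Listing each simplex with vertices in this order, K has dimension 2 with simplices:

  0-simplices (9): [0], [1], [2], [3], [4], [5], [6], [7], [8]
  1-simplices (27): (27 of them)
  2-simplices (18): [0,1,5], [0,1,6], [0,2,3], [0,2,8], [0,3,5], [0,6,8], [1,2,4], [1,2,7], [1,4,6], [1,5,7], [2,3,7], [2,4,8], [3,4,5], [3,4,6], [3,6,7], [4,5,8], [5,7,8], [6,7,8]

Hence C_0 ≅ Z^9, C_1 ≅ Z^27, C_2 ≅ Z^18.

The boundary map ∂_1: C_1 → C_0 is given by ∂[p,q] = [q] − [p]. For instance
  ∂[1,5] = [5] − [1].
As a 9×27 matrix over Z this has rank 8, with invariant factors (1,1,1,1,1,1,1,1).

The boundary map ∂_2: C_2 → C_1 acts by ∂[p,q,r] = [q,r] − [p,r] + [p,q]. For instance
  ∂[4,5,8] = [5,8] − [4,8] + [4,5],
  ∂[0,2,8] = [2,8] − [0,8] + [0,2].
The resulting 27×18 matrix has rank 17, and its Smith normal form has invariant factors (1,1,1,1,1,1,1,1,1,1,1,1,1,1,1,1,1).

From H_k ≅ ker(∂_k) / im(∂_{k+1}) we obtain:

  H_0: rank C_0 − rank ∂_1 = 9 − 8 = 1, and the invariant factors of ∂_1 are all 1, so H_0 ≅ Z.
  H_1: rank ker ∂_1 − rank ∂_2 = (27 − 8) − 17 = 2, and the invariant factors of ∂_2 are all 1, so H_1 ≅ Z^2.
  H_2: rank ker ∂_2 − rank ∂_3 = (18 − 17) − 0 = 1, and there is no ∂_3, so H_2 ≅ Z.

As a check, the Euler characteristic is 9 − 27 + 18 = 0, which agrees with 1 − 2 + 1 = 0.

H_0 ≅ Z,  H_1 ≅ Z^2,  H_2 ≅ Z.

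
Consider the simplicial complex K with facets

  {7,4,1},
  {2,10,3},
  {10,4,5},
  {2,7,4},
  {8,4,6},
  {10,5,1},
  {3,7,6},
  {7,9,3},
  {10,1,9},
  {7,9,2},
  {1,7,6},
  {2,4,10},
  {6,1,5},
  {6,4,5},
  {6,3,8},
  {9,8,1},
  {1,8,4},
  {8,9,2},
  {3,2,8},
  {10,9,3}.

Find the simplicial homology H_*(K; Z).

H_0 = Z,  H_1 = Z ⊕ Z/2,  H_2 = 0.

Fix the vertex order 1 < 2 < 3 < 4 < 5 < 6 < 7 < 8 < 9 < 10 and write every simplex with vertices in increasing order. Then dim K = 2 and the simplices of K are:

  0-simplices (10): [1], [2], [3], [4], [5], [6], [7], [8], [9], [10]
  1-simplices (30): (30 of them)
  2-simplices (20): (20 of them)

giving chain groups C_0 ≅ Z^10, C_1 ≅ Z^30, C_2 ≅ Z^20.

∂_1: C_1 → C_0 is given by ∂[p,q] = [q] − [p]. For instance
  ∂[3,7] = [7] − [3].
This gives a 10×30 integer matrix of rank 9; reducing to Smith normal form yields diagonal entries (1,1,1,1,1,1,1,1,1).

The boundary map ∂_2: C_2 → C_1 acts by ∂[p,q,r] = [q,r] − [p,r] + [p,q]. For instance
  ∂[3,6,8] = [6,8] − [3,8] + [3,6],
  ∂[4,6,8] = [6,8] − [4,8] + [4,6].
The resulting 30×20 matrix has rank 20, and its Smith normal form has invariant factors (1,1,1,1,1,1,1,1,1,1,1,1,1,1,1,1,1,1,1,2).

Reading off H_k = ker ∂_k / im ∂_{k+1}:

  H_0: rank C_0 − rank ∂_1 = 10 − 9 = 1, and the invariant factors of ∂_1 are all 1, so H_0 = Z.
  H_1: rank ker ∂_1 − rank ∂_2 = (30 − 9) − 20 = 1, and ∂_2 has invariant factor 2 > 1, so H_1 = Z ⊕ Z/2.
  H_2: rank ker ∂_2 − rank ∂_3 = (20 − 20) − 0 = 0, and there is no ∂_3, so H_2 = 0.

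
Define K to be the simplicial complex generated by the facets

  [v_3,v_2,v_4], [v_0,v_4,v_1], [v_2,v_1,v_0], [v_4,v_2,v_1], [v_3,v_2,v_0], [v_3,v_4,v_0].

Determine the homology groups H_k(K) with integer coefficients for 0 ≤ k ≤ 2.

H_0 = Z,  H_1 = 0,  H_2 = Z.

Fix the vertex order v_0 < v_1 < v_2 < v_3 < v_4 and write every simplex with vertices in increasing order. Then dim K = 2 and the simplices of K are:

  0-simplices (5): [v_0], [v_1], [v_2], [v_3], [v_4]
  1-simplices (9): [v_0,v_1], [v_0,v_2], [v_0,v_3], [v_0,v_4], [v_1,v_2], [v_1,v_4], [v_2,v_3], [v_2,v_4], [v_3,v_4]
  2-simplices (6): [v_0,v_1,v_2], [v_0,v_1,v_4], [v_0,v_2,v_3], [v_0,v_3,v_4], [v_1,v_2,v_4], [v_2,v_3,v_4]

so the chain groups are C_0 ≅ Z^5, C_1 ≅ Z^9, C_2 ≅ Z^6.

The boundary map ∂_1: C_1 → C_0 maps an edge to its endpoints' difference, ∂[p,q] = q − p.
This gives a 5×9 integer matrix of rank 4; reducing to Smith normal form yields diagonal entries (1,1,1,1).

∂_2: C_2 → C_1 acts by ∂[p,q,r] = [q,r] − [p,r] + [p,q]. For instance
  ∂[v_1,v_2,v_4] = [v_2,v_4] − [v_1,v_4] + [v_1,v_2],
  ∂[v_0,v_3,v_4] = [v_3,v_4] − [v_0,v_4] + [v_0,v_3].
This gives a 9×6 integer matrix of rank 5; reducing to Smith normal form yields diagonal entries (1,1,1,1,1).

From H_k ≅ ker(∂_k) / im(∂_{k+1}) we obtain:

  H_0: rank C_0 − rank ∂_1 = 5 − 4 = 1, and the invariant factors of ∂_1 are all 1, so H_0 = Z.
  H_1: rank ker ∂_1 − rank ∂_2 = (9 − 4) − 5 = 0, and the invariant factors of ∂_2 are all 1, so H_1 = 0.
  H_2: rank ker ∂_2 − rank ∂_3 = (6 − 5) − 0 = 1, and there is no ∂_3, so H_2 = Z.

As a check, the Euler characteristic is 5 − 9 + 6 = 2, which agrees with 1 − 0 + 1 = 2.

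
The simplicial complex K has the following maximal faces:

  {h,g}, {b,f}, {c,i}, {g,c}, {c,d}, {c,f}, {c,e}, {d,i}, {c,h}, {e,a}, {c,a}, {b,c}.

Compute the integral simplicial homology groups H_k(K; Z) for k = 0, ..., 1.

H_0 ≅ Z,  H_1 ≅ Z^4.

We work with the vertex ordering a < b < c < d < e < f < g < h < i. The simplices of K, each written with vertices in increasing order, are:

  0-simplices (9): a, b, c, d, e, f, g, h, i
  1-simplices (12): ac, ae, bc, bf, cd, ce, cf, cg, ch, ci, di, gh

giving chain groups C_0 ≅ Z^9, C_1 ≅ Z^12.

∂_1: C_1 → C_0 sends each edge [p,q] (with p < q) to q − p. For instance
  ∂ae = e − a.
The resulting 9×12 matrix has rank 8, and its Smith normal form has invariant factors (1,1,1,1,1,1,1,1).

Reading off H_k = ker ∂_k / im ∂_{k+1}:

  H_0: rank C_0 − rank ∂_1 = 9 − 8 = 1, and the invariant factors of ∂_1 are all 1, so H_0 ≅ Z.
  H_1: rank ker ∂_1 − rank ∂_2 = (12 − 8) − 0 = 4, and there is no ∂_2, so H_1 ≅ Z^4.

As a check, the Euler characteristic is 9 − 12 = -3, which agrees with 1 − 4 = -3.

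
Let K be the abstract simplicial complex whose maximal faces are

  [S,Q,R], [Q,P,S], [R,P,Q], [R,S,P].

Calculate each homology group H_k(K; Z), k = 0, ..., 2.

H_0 ≅ Z,  H_1 = 0,  H_2 ≅ Z.

We work with the vertex ordering P < Q < R < S. The simplices of K, each written with vertices in increasing order, are:

  0-simplices (4): P, Q, R, S
  1-simplices (6): PQ, PR, PS, QR, QS, RS
  2-simplices (4): PQR, PQS, PRS, QRS

giving chain groups C_0 ≅ Z^4, C_1 ≅ Z^6, C_2 ≅ Z^4.

∂_1: C_1 → C_0 maps an edge to its endpoints' difference, ∂[p,q] = q − p. For instance
  ∂PS = S − P.
The resulting 4×6 matrix has rank 3, and its Smith normal form has invariant factors (1,1,1).

Boundary ∂_2: C_2 → C_1 maps a triangle to the signed sum of its edges. For instance
  ∂PRS = RS − PS + PR,
  ∂PQS = QS − PS + PQ.
As a 6×4 matrix over Z this has rank 3, with invariant factors (1,1,1).

Reading off H_k = ker ∂_k / im ∂_{k+1}:

  H_0: rank C_0 − rank ∂_1 = 4 − 3 = 1, and the invariant factors of ∂_1 are all 1, so H_0 = Z.
  H_1: rank ker ∂_1 − rank ∂_2 = (6 − 3) − 3 = 0, and the invariant factors of ∂_2 are all 1, so H_1 = 0.
  H_2: rank ker ∂_2 − rank ∂_3 = (4 − 3) − 0 = 1, and there is no ∂_3, so H_2 = Z.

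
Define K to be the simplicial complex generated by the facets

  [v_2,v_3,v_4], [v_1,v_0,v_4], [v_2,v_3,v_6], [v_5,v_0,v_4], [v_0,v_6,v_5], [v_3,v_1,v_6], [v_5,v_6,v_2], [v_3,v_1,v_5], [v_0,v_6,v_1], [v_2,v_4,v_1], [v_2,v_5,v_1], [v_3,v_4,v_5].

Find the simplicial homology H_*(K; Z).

Order the vertices as v_0 < v_1 < v_2 < v_3 < v_4 < v_5 < v_6. Listing each simplex with vertices in this order, K has dimension 2 with simplices:

  0-simplices (7): [v_0], [v_1], [v_2], [v_3], [v_4], [v_5], [v_6]
  1-simplices (18): (18 of them)
  2-simplices (12): (12 of them)

giving chain groups C_0 ≅ Z^7, C_1 ≅ Z^18, C_2 ≅ Z^12.

Boundary ∂_1: C_1 → C_0 maps an edge to its endpoints' difference, ∂[p,q] = q − p.
The 7×18 boundary matrix has rank 6 and Smith normal form diag(1,1,1,1,1,1).

∂_2: C_2 → C_1 maps a triangle to the signed sum of its edges. For instance
  ∂[v_0,v_5,v_6] = [v_5,v_6] − [v_0,v_6] + [v_0,v_5],
  ∂[v_1,v_3,v_6] = [v_3,v_6] − [v_1,v_6] + [v_1,v_3].
This gives a 18×12 integer matrix of rank 12; reducing to Smith normal form yields diagonal entries (1,1,1,1,1,1,1,1,1,1,1,2).

Reading off H_k = ker ∂_k / im ∂_{k+1}:

  H_0: rank C_0 − rank ∂_1 = 7 − 6 = 1, and the invariant factors of ∂_1 are all 1, so H_0 ≅ Z.
  H_1: rank ker ∂_1 − rank ∂_2 = (18 − 6) − 12 = 0, and ∂_2 has invariant factor 2 > 1, so H_1 ≅ Z/2.
  H_2: rank ker ∂_2 − rank ∂_3 = (12 − 12) − 0 = 0, and there is no ∂_3, so H_2 ≅ 0.

As a check, the Euler characteristic is 7 − 18 + 12 = 1, which agrees with 1 − 0 + 0 = 1.

H_0 = Z,  H_1 = Z/2,  H_2 = 0.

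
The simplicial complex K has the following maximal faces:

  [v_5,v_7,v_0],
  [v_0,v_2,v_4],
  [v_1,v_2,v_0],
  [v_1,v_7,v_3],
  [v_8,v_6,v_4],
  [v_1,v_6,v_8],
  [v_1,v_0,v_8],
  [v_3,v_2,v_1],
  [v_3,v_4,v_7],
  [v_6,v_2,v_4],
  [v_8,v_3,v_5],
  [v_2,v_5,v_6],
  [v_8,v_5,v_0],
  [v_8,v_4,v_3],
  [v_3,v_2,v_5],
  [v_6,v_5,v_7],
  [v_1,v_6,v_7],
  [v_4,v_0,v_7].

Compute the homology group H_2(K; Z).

H_2 ≅ Z.

Fix the vertex order v_0 < v_1 < v_2 < v_3 < v_4 < v_5 < v_6 < v_7 < v_8 and write every simplex with vertices in increasing order. Then dim K = 2 and the simplices of K are:

  0-simplices (9): [v_0], [v_1], [v_2], [v_3], [v_4], [v_5], [v_6], [v_7], [v_8]
  1-simplices (27): (27 of them)
  2-simplices (18): (18 of them)

Hence C_0 ≅ Z^9, C_1 ≅ Z^27, C_2 ≅ Z^18.

∂_1: C_1 → C_0 is given by ∂[p,q] = [q] − [p]. For instance
  ∂[v_1,v_3] = [v_3] − [v_1].
The resulting 9×27 matrix has rank 8, and its Smith normal form has invariant factors (1,1,1,1,1,1,1,1).

∂_2: C_2 → C_1 maps a triangle to the signed sum of its edges. For instance
  ∂[v_3,v_4,v_8] = [v_4,v_8] − [v_3,v_8] + [v_3,v_4],
  ∂[v_3,v_5,v_8] = [v_5,v_8] − [v_3,v_8] + [v_3,v_5].
The resulting 27×18 matrix has rank 17, and its Smith normal form has invariant factors (1,1,1,1,1,1,1,1,1,1,1,1,1,1,1,1,1).

Reading off H_k = ker ∂_k / im ∂_{k+1}:

  H_2: rank ker ∂_2 − rank ∂_3 = (18 − 17) − 0 = 1, and there is no ∂_3, so H_2 ≅ Z.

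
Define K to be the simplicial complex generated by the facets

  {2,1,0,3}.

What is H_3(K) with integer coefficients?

H_3 ≅ 0.

Fix the vertex order 0 < 1 < 2 < 3 and write every simplex with vertices in increasing order. Then dim K = 3 and the simplices of K are:

  0-simplices (4): [0], [1], [2], [3]
  1-simplices (6): [0,1], [0,2], [0,3], [1,2], [1,3], [2,3]
  2-simplices (4): [0,1,2], [0,1,3], [0,2,3], [1,2,3]
  3-simplices (1): [0,1,2,3]

Hence C_0 ≅ Z^4, C_1 ≅ Z^6, C_2 ≅ Z^4, C_3 ≅ Z^1.

Boundary ∂_1: C_1 → C_0 is given by ∂[p,q] = [q] − [p].
As a 4×6 matrix over Z this has rank 3, with invariant factors (1,1,1).

Boundary ∂_2: C_2 → C_1 acts by ∂[p,q,r] = [q,r] − [p,r] + [p,q]. For instance
  ∂[0,2,3] = [2,3] − [0,3] + [0,2],
  ∂[0,1,2] = [1,2] − [0,2] + [0,1].
The 6×4 boundary matrix has rank 3 and Smith normal form diag(1,1,1).

Boundary ∂_3: C_3 → C_2 sends each 3-simplex σ to the alternating sum Σ_i (−1)^i (σ with its i-th vertex removed). For instance
  ∂[0,1,2,3] = [1,2,3] − [0,2,3] + [0,1,3] − [0,1,2].
The 4×1 boundary matrix has rank 1 and Smith normal form diag(1).

Computing H_k = (kernel of ∂_k) / (image of ∂_{k+1}):

  H_3: rank ker ∂_3 − rank ∂_4 = (1 − 1) − 0 = 0, and there is no ∂_4, so H_3 = 0.

(K is a triangulation of the 3-simplex.)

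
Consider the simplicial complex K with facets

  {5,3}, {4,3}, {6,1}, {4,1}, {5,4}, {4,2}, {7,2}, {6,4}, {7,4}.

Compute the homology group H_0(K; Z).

Order the vertices as 1 < 2 < 3 < 4 < 5 < 6 < 7. Listing each simplex with vertices in this order, K has dimension 1 with simplices:

  0-simplices (7): [1], [2], [3], [4], [5], [6], [7]
  1-simplices (9): [1,4], [1,6], [2,4], [2,7], [3,4], [3,5], [4,5], [4,6], [4,7]

so the chain groups are C_0 ≅ Z^7, C_1 ≅ Z^9.

The boundary map ∂_1: C_1 → C_0 maps an edge to its endpoints' difference, ∂[p,q] = q − p. For instance
  ∂[4,5] = [5] − [4].
This gives a 7×9 integer matrix of rank 6; reducing to Smith normal form yields diagonal entries (1,1,1,1,1,1).

Computing H_k = (kernel of ∂_k) / (image of ∂_{k+1}):

  H_0: rank C_0 − rank ∂_1 = 7 − 6 = 1, and the invariant factors of ∂_1 are all 1, so H_0 ≅ Z.

H_0 ≅ Z.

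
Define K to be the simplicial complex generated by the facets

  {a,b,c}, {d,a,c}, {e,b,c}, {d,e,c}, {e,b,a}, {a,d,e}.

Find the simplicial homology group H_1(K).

Fix the vertex order a < b < c < d < e and write every simplex with vertices in increasing order. Then dim K = 2 and the simplices of K are:

  0-simplices (5): a, b, c, d, e
  1-simplices (9): ab, ac, ad, ae, bc, be, cd, ce, de
  2-simplices (6): abc, abe, acd, ade, bce, cde

giving chain groups C_0 ≅ Z^5, C_1 ≅ Z^9, C_2 ≅ Z^6.

Boundary ∂_1: C_1 → C_0 is given by ∂[p,q] = [q] − [p]. For instance
  ∂bc = c − b.
This gives a 5×9 integer matrix of rank 4; reducing to Smith normal form yields diagonal entries (1,1,1,1).

∂_2: C_2 → C_1 acts by ∂[p,q,r] = [q,r] − [p,r] + [p,q]. For instance
  ∂cde = de − ce + cd,
  ∂bce = ce − be + bc.
As a 9×6 matrix over Z this has rank 5, with invariant factors (1,1,1,1,1).

Reading off H_k = ker ∂_k / im ∂_{k+1}:

  H_1: rank ker ∂_1 − rank ∂_2 = (9 − 4) − 5 = 0, and the invariant factors of ∂_2 are all 1, so H_1 ≅ 0.

(K is a triangulation of the 2-sphere S^2.)

H_1 ≅ 0.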